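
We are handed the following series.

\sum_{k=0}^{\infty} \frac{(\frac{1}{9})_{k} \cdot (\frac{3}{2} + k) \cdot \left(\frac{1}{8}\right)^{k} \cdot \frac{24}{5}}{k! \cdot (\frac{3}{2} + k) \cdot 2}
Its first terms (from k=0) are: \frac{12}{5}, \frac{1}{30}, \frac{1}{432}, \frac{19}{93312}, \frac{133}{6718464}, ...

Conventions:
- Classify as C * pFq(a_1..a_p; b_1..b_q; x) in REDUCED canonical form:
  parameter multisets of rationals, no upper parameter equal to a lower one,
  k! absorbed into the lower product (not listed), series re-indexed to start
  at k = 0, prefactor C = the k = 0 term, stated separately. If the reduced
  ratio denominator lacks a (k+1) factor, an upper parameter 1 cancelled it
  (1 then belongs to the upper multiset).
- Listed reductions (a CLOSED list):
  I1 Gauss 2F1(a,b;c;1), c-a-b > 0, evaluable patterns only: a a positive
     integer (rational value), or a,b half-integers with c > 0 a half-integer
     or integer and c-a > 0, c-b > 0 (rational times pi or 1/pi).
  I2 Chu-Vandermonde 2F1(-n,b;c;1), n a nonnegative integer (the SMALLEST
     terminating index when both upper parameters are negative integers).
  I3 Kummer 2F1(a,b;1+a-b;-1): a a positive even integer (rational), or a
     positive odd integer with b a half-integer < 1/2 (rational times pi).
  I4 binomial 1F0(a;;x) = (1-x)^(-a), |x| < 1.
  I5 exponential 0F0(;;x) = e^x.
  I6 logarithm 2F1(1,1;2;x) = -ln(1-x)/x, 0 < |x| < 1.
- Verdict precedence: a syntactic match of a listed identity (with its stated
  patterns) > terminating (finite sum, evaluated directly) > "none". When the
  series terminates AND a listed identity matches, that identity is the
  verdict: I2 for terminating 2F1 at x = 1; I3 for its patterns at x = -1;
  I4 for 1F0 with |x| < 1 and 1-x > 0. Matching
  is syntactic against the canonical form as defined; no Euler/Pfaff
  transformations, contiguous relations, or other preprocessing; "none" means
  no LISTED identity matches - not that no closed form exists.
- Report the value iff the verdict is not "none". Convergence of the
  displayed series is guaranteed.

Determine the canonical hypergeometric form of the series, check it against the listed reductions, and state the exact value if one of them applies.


x = \frac{1}{8} here; the reduced form reads 1F0, upper {\frac{1}{9}}, lower {-}, C = \frac{12}{5}. Verdict: binomial (I4) matches (the 1F0 binomial series: exponent -1/9, x = \frac{1}{8}). Sum: \frac{12}{5} \cdot \left(\frac{7}{8}\right)^{-\frac{1}{9}}.

Structural cue: x = \frac{1}{8} and k + 3/2 divides numerator and denominator alike; C = 12/5, x = 1/8 after cancelling.
Ratio: r(k) = \frac{1}{8} * (k+\frac{1}{9}) / [(k+1)] - rational in k, leading ratio \frac{1}{8}; with t_0 = \frac{12}{5}, classification follows.


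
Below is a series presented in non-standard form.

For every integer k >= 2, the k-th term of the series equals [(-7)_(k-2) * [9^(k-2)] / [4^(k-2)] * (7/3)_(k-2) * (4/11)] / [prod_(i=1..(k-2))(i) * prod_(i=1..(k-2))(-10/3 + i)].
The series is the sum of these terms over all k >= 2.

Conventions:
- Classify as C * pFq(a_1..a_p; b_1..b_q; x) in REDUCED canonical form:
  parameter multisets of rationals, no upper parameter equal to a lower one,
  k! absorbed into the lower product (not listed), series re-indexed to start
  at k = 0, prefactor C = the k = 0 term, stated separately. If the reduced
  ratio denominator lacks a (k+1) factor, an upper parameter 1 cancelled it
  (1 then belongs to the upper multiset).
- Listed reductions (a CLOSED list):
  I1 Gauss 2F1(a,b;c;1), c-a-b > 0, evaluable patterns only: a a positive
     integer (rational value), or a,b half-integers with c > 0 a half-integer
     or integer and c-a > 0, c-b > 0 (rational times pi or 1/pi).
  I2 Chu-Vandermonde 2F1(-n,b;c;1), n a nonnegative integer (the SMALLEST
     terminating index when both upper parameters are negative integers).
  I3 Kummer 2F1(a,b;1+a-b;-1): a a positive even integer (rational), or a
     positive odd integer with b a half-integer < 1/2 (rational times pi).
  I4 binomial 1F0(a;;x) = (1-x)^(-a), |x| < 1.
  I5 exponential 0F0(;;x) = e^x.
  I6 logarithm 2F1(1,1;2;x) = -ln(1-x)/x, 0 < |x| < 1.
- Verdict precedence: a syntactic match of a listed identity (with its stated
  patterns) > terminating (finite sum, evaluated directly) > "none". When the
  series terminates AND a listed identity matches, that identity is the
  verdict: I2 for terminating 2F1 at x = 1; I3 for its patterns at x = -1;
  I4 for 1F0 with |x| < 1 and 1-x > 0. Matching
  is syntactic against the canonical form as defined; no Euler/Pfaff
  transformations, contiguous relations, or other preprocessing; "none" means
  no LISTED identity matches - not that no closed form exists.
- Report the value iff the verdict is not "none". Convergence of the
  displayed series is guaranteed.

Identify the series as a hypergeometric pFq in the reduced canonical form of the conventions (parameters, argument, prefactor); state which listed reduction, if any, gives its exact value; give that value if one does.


Key step: x = (9/4) and the product of the first k integers (C = 4/11) is k!.
Adjacent-term ratio: r(k) = (9/4) * (k-7) (k+7/3) / [(k-7/3) (k+1)] - rational; roots negated = parameters, x = (9/4), C = 4/11.

With C = 4/11: the canonical form is 2F1(-7, 7/3; -7/3; 9/4). Verdict: terminating - upper parameter -7 makes this a finite sum (last index 7), evaluated exactly. Exact value: 5103093883/45056.


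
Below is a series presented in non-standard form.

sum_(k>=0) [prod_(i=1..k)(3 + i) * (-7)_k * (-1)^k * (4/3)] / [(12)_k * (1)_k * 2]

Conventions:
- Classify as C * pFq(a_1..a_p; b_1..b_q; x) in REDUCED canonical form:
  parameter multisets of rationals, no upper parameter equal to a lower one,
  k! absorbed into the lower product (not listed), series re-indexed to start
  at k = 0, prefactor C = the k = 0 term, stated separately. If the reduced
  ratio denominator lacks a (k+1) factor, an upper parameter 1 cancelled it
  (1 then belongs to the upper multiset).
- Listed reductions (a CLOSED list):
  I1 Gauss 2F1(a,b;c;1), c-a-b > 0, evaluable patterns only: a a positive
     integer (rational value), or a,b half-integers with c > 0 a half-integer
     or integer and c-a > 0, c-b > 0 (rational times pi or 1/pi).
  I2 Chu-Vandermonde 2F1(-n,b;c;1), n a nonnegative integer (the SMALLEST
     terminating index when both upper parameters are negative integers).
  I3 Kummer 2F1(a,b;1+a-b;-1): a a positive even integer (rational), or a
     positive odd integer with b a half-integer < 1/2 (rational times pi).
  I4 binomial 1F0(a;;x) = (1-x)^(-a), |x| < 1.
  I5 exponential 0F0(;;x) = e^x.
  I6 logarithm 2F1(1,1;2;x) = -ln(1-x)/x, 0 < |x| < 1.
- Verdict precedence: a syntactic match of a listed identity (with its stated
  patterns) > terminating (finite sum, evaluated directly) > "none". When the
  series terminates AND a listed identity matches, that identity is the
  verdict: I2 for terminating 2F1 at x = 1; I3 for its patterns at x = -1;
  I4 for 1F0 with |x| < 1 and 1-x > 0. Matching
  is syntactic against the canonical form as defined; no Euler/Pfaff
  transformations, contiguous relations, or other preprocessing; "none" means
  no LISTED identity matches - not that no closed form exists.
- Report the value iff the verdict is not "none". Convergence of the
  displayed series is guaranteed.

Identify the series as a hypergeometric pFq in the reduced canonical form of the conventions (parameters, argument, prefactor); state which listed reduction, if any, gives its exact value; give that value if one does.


Prefactor 2/3, argument -1: 2F1 with upper {-7, 4} over lower {12}. Verdict: this is the Kummer evaluation I3 (x = -1; c = 12 equals 1+a-b for upper {-7, 4}: listed pattern). Hence: 55/9.

Structural cue: t_0 = 2/3 here, and (1)_k (prefactor 2/3) is k! itself.
Consecutive-term ratio: r(k) = (-1) * (k-7) (k+4) / [(k+12) (k+1)] - rational in k, leading ratio (-1); with t_0 = 2/3, classification follows.


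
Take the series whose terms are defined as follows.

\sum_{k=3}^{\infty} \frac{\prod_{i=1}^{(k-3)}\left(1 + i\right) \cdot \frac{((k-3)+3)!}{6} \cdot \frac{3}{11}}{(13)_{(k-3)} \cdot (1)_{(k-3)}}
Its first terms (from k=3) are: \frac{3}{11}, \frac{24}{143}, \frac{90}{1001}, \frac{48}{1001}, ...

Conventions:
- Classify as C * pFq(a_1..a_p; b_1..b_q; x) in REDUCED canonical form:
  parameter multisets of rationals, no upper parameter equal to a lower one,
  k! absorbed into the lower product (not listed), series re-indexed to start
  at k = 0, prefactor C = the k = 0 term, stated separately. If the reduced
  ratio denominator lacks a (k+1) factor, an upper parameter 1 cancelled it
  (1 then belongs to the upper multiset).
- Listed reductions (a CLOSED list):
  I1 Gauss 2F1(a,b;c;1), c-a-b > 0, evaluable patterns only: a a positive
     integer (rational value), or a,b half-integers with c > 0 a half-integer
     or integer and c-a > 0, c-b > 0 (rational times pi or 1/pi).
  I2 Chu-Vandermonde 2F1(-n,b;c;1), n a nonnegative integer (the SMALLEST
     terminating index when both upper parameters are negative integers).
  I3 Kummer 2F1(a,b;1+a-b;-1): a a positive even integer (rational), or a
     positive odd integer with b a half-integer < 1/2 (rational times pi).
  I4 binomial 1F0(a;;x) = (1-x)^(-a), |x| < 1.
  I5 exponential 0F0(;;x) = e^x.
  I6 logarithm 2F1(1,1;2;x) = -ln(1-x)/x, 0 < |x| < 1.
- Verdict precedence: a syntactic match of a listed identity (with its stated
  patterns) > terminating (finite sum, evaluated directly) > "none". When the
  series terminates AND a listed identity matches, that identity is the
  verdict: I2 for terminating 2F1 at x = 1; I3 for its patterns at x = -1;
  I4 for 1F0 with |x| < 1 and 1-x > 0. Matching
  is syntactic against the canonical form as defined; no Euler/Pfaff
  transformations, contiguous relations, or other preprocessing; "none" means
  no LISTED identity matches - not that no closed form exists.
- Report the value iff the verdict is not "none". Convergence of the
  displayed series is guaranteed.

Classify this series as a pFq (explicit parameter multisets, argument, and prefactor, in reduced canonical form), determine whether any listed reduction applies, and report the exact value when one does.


The series (x = 1) is 2F1: upper {2, 4}, lower {13}, prefactor \frac{3}{11}. Verdict: Gauss's theorem (I1) fires (x = 1: the Gamma ratio telescopes since c-a-b = 7 > 0 and a = 2 in Z>0). Its exact value is \frac{9}{14}.

Structural cue: t_0 = \frac{3}{11} here, and the running product (C = 3/11) telescopes to a rising factorial.
Consecutive-term ratio: r(k) = 1 * (k+2) (k+4) / [(k+13) (k+1)] - rational; roots negated = parameters, x = 1, C = \frac{3}{11}.


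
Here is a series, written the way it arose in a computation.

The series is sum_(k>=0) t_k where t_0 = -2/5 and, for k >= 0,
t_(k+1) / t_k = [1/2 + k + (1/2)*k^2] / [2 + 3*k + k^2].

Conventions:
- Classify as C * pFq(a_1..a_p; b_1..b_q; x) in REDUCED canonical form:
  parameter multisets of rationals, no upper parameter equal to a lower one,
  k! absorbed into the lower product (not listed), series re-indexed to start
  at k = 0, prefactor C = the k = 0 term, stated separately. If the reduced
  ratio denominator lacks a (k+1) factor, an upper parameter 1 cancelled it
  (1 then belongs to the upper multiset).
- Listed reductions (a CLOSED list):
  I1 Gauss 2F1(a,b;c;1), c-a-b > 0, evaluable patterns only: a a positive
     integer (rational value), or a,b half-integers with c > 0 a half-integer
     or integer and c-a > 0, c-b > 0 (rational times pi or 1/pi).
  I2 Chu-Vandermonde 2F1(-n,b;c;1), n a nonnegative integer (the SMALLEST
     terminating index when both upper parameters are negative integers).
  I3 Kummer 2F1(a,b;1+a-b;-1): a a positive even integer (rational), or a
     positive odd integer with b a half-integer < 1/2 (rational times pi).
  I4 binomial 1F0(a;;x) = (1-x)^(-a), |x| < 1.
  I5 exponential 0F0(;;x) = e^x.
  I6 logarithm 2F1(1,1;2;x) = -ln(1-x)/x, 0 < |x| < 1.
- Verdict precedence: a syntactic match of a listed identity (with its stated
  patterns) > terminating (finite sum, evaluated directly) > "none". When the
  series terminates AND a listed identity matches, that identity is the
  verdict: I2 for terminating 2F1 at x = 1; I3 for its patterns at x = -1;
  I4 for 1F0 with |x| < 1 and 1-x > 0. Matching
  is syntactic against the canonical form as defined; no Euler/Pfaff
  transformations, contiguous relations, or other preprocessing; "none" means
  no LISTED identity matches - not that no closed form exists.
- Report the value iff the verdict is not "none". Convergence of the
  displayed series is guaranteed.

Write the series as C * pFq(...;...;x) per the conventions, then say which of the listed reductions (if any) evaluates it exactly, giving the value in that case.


Prefactor -2/5, argument 1/2: 2F1 with upper {1, 1} over lower {2}. Verdict: this is the logarithmic series (I6) (the logarithm: parameters (1,1;2), x = 1/2). Exact value: (4/5) * ln(1/2).

Structural cue: with t_0 = -2/5, the expanded ratio factors over Q; C = -2/5, x = 1/2, roots give parameters.
Consecutive-term ratio: r(k) = (1/2) * (k+1) (k+1) / [(k+2) (k+1)] - rational; roots negated = parameters, x = (1/2), C = -2/5.


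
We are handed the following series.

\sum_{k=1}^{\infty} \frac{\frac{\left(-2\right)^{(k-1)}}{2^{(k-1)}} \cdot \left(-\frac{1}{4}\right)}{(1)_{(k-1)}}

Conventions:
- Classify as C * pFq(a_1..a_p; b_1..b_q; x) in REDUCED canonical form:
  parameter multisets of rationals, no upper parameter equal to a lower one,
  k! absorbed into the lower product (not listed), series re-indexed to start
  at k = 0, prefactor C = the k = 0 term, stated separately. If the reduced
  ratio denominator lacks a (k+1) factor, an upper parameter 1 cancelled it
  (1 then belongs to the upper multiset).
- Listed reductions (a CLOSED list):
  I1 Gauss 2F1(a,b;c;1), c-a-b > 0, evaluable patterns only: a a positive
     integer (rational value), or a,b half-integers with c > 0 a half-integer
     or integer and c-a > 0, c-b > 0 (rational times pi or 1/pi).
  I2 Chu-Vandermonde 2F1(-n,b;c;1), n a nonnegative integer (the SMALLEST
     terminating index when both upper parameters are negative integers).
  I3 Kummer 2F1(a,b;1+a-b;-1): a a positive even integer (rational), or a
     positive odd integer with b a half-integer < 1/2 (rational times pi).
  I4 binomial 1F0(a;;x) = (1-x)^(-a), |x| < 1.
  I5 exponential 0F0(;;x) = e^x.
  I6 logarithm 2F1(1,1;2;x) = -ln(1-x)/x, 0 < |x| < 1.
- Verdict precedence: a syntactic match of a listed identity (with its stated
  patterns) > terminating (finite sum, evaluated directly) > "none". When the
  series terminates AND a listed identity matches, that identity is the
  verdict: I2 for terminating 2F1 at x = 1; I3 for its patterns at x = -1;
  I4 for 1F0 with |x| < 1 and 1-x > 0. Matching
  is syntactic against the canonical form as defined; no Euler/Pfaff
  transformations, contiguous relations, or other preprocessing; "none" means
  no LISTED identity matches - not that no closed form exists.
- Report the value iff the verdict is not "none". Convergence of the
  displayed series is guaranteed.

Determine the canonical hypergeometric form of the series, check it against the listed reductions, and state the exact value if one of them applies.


Reduced: x = -1, 0F0, upper = {-}, lower = {-}, C = -\frac{1}{4}. Verdict at x = -1: exponential (I5) matches (the 0F0 exponential series at x = -1). Exact value: \left(-\frac{1}{4}\right) \cdot e^{-1}.

The tell: with t_0 = -\frac{1}{4}, (1)_k (prefactor -1/4) is k! itself.
Ratio: r(k) = -1 * 1 / [(k+1)] ; factor over Q: parameters, x = -1, and C = -\frac{1}{4}.


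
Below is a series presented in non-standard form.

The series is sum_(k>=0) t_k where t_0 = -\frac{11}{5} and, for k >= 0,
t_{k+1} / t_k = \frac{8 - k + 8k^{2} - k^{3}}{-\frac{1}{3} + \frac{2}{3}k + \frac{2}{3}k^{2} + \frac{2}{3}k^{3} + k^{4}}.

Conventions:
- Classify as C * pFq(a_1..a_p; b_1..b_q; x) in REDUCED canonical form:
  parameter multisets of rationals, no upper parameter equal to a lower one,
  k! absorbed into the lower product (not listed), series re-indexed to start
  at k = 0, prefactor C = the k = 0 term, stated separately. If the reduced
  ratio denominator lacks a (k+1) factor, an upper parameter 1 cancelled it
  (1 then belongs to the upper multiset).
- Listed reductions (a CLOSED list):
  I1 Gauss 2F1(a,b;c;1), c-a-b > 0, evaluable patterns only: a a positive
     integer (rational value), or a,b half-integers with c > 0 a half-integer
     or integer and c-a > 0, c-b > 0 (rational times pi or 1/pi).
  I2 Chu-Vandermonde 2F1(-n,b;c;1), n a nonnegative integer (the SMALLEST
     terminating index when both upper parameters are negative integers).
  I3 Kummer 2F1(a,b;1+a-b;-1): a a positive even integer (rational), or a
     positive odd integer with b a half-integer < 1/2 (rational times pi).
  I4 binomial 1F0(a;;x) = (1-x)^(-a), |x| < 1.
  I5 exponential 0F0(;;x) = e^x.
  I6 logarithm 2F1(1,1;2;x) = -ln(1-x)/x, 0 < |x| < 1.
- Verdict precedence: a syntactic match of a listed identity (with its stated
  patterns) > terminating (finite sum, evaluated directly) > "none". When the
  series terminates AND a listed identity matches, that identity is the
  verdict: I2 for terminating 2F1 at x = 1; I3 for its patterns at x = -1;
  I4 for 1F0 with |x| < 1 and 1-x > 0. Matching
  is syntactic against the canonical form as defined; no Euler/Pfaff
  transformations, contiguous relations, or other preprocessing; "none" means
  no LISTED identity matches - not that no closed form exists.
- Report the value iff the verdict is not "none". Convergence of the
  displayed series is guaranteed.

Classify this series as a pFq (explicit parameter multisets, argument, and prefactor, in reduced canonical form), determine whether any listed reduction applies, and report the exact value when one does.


x = -1 here; the reduced form reads 1F1, upper {-8}, lower {-\frac{1}{3}}, C = -\frac{11}{5}. Verdict: terminating - no listed pattern fits, but -8 in the upper list cuts the series at k = 8; direct evaluation. Value: \frac{1626429601}{1904000}.

Key step: x = -1 and factor the ratio over Q (C = -11/5, x = -1): negated roots = parameters.
Ratio: r(k) = -1 * (k-8) / [(k-\frac{1}{3}) (k+1)] ; factor over Q: parameters, x = -1, and C = -\frac{11}{5}.


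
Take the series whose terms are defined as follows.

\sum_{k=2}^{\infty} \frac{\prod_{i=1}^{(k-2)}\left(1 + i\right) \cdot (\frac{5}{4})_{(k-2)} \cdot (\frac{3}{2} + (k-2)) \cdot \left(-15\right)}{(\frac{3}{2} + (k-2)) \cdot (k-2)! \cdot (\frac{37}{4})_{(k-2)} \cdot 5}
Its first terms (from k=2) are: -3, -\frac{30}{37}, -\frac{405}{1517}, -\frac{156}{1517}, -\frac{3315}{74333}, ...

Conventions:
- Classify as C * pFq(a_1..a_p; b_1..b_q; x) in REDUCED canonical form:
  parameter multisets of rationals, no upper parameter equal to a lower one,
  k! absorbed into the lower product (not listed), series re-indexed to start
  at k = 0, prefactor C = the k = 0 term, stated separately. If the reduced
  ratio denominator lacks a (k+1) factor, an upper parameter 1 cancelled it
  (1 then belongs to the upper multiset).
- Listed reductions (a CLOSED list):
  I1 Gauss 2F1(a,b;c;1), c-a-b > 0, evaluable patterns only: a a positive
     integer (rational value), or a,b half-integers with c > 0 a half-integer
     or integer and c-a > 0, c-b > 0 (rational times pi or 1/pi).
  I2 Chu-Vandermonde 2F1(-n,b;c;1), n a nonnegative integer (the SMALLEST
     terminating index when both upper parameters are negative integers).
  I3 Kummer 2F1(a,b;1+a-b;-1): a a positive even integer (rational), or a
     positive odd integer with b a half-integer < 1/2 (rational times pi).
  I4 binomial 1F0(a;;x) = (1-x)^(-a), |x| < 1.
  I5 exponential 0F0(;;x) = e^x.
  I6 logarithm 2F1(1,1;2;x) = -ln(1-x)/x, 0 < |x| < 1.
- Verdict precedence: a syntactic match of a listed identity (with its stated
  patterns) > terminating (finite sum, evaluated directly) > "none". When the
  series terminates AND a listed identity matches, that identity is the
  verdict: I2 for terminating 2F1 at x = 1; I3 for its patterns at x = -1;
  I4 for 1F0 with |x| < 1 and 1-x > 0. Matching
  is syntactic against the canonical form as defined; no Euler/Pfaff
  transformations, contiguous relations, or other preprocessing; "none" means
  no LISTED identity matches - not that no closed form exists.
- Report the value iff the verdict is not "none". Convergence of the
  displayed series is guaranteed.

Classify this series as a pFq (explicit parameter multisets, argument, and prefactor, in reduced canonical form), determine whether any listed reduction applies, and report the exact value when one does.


Canonical form: C = -3 times 2F1 with upper {\frac{5}{4}, 2}, lower {\frac{37}{4}}, x = 1. Verdict: Gauss's theorem (I1) matches (x = 1: the Gamma ratio telescopes since c-a-b = 6 > 0 and a = 2 in Z>0). Hence: -\frac{957}{224}.

Key step: from the first term -3: the factor k + 3/2 cancels (top and bottom), leaving prefactor -3.
Consecutive-term ratio: r(k) = 1 * (k+\frac{5}{4}) (k+2) / [(k+\frac{37}{4}) (k+1)] - rational; roots negated = parameters, x = 1, C = -3.


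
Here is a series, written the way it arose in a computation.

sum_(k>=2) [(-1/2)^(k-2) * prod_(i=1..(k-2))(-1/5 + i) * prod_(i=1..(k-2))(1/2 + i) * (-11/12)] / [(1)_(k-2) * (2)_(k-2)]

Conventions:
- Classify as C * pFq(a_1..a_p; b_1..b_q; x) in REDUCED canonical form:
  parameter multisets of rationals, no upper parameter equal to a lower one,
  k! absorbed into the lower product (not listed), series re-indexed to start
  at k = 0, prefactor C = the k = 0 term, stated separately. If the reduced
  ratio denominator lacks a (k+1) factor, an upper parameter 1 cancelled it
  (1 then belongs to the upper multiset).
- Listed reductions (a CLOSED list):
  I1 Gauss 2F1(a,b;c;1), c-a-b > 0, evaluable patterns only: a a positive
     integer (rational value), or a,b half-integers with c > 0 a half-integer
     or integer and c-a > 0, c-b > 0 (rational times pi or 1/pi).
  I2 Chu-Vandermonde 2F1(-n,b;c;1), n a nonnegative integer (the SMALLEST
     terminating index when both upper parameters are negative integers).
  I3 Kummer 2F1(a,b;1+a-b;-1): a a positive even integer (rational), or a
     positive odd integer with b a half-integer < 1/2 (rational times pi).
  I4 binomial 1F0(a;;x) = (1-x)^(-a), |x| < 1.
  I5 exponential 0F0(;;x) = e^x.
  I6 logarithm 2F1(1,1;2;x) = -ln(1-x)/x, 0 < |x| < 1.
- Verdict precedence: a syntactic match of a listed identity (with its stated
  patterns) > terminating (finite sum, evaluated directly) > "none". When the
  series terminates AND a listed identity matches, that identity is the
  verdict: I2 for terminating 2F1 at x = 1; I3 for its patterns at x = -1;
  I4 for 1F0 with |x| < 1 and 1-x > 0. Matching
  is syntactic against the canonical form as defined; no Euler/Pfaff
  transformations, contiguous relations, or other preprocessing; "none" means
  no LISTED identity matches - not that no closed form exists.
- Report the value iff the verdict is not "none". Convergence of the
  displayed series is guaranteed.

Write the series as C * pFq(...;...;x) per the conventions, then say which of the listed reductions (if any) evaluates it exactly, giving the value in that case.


Canonical form: C = -11/12 times 2F1 with upper {4/5, 3/2}, lower {2}, x = -1/2. Verdict: none (x = -1/2): each listed identity misses the multisets {4/5, 3/2} ; {2}.

Structural cue: x = (-1/2) and (1)_k (C = -11/12) is k! itself.
Ratio: r(k) = (-1/2) * (k+4/5) (k+3/2) / [(k+2) (k+1)] - rational; roots negated = parameters, x = (-1/2), C = -11/12.


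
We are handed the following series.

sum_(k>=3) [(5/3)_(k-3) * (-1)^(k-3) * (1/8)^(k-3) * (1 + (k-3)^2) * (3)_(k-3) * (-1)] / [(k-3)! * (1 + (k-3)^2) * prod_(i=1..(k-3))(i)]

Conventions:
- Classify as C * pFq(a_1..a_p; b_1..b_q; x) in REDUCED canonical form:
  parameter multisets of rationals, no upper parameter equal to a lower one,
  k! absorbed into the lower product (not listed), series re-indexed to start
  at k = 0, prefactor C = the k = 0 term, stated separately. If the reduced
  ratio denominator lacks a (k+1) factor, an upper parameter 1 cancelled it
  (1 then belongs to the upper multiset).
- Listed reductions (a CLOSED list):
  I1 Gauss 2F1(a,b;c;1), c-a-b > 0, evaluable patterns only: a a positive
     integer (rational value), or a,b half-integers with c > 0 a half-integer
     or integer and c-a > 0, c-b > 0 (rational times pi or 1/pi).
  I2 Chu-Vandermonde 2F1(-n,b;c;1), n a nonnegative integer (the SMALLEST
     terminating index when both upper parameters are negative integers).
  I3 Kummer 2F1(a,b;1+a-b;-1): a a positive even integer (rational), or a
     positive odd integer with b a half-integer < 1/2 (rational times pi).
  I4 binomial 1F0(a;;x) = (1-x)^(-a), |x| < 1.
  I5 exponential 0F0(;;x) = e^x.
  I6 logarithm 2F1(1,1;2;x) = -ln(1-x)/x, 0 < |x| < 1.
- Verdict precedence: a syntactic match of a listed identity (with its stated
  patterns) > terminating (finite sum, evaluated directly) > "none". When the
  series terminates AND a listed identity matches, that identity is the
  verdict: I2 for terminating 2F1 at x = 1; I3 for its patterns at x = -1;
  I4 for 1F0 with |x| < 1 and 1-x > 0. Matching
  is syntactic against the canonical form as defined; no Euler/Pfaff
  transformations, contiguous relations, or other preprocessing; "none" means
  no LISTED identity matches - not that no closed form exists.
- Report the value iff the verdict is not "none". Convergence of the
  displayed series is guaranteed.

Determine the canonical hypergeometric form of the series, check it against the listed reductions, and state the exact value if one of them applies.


This is -1 * 2F1(5/3, 3; 1; -1/8) in reduced canonical form. Verdict: none (x = -1/8): each listed identity misses the multisets {5/3, 3} ; {1}.

The tell: x = (-1/8) and the factor k^2 + 1 cancels (top and bottom), leaving C = -1, x = -1/8.
Adjacent-term ratio: r(k) = (-1/8) * (k+5/3) (k+3) / [(k+1) (k+1)] - poly over poly, x = (-1/8) from leading terms; C = -1 at k = 0.


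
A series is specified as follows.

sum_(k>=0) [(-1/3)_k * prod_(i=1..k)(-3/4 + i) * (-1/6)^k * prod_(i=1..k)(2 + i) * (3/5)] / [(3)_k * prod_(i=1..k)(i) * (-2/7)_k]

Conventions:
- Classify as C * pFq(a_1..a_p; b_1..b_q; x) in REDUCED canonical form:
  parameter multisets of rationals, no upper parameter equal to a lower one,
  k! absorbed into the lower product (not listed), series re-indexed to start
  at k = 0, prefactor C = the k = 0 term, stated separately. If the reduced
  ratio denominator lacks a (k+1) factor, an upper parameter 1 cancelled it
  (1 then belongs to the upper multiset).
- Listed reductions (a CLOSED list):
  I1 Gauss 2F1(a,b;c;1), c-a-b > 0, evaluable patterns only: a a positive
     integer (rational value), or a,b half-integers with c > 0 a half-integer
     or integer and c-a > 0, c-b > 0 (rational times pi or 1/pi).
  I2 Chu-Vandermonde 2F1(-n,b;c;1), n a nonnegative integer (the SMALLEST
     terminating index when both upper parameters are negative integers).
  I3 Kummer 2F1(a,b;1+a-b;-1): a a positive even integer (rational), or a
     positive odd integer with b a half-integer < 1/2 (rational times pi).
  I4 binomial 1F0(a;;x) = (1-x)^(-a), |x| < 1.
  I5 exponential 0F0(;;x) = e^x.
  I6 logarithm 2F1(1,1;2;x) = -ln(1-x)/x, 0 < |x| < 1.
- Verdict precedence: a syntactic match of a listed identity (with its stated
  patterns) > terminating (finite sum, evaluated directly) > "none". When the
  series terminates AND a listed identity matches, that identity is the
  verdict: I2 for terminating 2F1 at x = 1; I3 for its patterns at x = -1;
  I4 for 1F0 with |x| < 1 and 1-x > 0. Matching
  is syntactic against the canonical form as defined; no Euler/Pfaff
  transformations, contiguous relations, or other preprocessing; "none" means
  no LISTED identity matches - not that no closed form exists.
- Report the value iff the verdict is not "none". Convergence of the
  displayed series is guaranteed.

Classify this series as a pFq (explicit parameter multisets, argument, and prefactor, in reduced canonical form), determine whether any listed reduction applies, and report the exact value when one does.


Reduced: x = -1/6, 2F1, upper = {-1/3, 1/4}, lower = {-2/7}, C = 3/5. Verdict: none. No listed pattern accepts 2F1(-1/3, 1/4; -2/7; -1/6).

Key step: with t_0 = 3/5, the running product (C = 3/5, x = -1/6) telescopes to a rising factorial.
Consecutive-term ratio: r(k) = (-1/6) * (k-1/3) (k+1/4) / [(k-2/7) (k+1)] - poly over poly, x = (-1/6) from leading terms; C = 3/5 at k = 0.


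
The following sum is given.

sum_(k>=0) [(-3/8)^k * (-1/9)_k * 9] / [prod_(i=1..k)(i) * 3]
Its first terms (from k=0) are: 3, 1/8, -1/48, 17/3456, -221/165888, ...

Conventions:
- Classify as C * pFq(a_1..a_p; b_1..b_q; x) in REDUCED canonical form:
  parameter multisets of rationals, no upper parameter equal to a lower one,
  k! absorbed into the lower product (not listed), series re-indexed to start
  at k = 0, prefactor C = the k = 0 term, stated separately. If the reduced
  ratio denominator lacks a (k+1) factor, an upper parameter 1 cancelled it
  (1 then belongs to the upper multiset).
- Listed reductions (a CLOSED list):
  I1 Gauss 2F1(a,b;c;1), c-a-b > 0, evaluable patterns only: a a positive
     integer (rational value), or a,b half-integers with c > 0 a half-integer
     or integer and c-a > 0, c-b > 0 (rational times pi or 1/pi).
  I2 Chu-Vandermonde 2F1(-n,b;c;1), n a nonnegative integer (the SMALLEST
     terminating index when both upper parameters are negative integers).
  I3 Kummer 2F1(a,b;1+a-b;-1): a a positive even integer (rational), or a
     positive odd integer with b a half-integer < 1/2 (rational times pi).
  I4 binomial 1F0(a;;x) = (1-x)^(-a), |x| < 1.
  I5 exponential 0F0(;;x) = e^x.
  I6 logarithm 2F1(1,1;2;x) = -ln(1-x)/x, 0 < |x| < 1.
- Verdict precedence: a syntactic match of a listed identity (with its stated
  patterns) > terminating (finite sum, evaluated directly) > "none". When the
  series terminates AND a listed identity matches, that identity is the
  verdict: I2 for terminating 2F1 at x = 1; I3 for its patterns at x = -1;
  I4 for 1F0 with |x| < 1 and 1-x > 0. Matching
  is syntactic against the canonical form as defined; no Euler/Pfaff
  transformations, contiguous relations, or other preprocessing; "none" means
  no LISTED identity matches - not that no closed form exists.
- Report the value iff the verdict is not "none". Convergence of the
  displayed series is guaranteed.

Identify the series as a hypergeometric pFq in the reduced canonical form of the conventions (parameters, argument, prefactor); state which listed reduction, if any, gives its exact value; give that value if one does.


This is 3 * 1F0(-1/9; -; -3/8) in reduced canonical form. Verdict at x = -3/8: the binomial series (I4) matches (the 1F0 binomial series: exponent 1/9, x = -3/8). Sum: 3 * (11/8)^(1/9).

The tell: with t_0 = 3, the constant factors (C = 3, x = -3/8) combine into one prefactor.
Term ratio: r(k) = (-3/8) * (k-1/9) / [(k+1)] - rational in k. x = (-3/8); t_0 = 3; negate the roots.


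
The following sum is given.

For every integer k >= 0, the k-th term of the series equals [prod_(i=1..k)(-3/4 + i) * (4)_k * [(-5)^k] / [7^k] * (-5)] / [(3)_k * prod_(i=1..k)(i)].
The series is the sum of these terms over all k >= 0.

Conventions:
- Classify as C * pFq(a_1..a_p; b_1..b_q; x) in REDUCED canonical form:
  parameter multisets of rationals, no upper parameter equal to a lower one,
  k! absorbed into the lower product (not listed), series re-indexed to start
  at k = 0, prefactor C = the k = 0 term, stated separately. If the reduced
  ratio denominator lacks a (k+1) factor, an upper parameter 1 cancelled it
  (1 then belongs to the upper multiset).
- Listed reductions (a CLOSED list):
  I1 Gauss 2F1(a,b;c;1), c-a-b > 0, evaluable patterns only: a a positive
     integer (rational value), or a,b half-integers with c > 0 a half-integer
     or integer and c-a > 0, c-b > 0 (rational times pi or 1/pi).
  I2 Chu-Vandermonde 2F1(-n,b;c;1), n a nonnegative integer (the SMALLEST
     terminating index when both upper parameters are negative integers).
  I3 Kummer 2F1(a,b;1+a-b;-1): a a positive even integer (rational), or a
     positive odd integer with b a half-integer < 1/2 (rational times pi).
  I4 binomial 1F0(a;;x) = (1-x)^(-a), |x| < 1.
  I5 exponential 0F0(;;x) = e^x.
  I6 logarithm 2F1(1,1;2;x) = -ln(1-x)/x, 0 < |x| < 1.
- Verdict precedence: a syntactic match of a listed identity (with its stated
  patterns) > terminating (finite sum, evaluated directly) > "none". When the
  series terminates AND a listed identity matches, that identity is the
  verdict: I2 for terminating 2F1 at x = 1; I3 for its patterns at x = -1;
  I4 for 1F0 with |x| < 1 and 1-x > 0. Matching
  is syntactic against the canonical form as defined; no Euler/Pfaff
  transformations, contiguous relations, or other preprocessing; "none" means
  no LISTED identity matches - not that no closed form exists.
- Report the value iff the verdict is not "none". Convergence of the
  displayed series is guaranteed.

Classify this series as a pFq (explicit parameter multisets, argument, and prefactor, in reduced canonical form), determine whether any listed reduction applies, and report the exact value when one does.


Canonical form: C = -5 times 2F1 with upper {1/4, 4}, lower {3}, x = -5/7. Verdict: none. A 2F1 with upper {1/4, 4} fits none of I1-I6 at x = -5/7; the sum runs forever.

The tell: x = (-5/7) and the product of the first k integers (C = -5) is k!.
Adjacent-term ratio: r(k) = (-5/7) * (k+1/4) (k+4) / [(k+3) (k+1)] - rational in k, leading ratio (-5/7); with t_0 = -5, classification follows.


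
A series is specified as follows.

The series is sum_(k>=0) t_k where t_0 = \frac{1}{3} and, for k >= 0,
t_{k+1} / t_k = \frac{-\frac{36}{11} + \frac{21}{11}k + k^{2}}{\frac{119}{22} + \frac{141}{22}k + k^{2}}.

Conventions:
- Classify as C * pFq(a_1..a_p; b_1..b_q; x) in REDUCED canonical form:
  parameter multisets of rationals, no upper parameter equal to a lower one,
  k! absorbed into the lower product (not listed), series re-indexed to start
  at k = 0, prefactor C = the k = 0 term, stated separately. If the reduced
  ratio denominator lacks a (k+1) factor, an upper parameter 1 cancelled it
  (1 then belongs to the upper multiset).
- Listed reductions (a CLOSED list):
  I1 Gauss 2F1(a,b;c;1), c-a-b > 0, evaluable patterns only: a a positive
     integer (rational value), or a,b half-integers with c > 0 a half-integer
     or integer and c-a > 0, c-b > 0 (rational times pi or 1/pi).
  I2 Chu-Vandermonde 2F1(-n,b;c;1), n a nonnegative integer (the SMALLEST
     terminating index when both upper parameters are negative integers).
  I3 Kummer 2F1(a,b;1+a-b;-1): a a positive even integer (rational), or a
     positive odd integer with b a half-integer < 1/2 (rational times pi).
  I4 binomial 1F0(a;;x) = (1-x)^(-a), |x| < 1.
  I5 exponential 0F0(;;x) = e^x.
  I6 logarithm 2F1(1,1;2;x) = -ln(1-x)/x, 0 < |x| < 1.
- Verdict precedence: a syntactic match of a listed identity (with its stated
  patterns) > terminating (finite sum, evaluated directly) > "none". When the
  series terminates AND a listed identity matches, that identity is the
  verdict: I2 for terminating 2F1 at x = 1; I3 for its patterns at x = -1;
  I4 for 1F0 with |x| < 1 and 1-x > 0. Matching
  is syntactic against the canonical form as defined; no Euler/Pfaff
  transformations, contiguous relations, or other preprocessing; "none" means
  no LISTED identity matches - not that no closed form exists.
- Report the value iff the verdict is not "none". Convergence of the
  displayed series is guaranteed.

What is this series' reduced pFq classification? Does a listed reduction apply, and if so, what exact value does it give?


Prefactor \frac{1}{3}, argument 1: 2F1 with upper {-\frac{12}{11}, 3} over lower {\frac{119}{22}}. Verdict: Gauss (I1, integer-parameter pattern) fires (x = 1: the Gamma ratio telescopes since c-a-b = 7/2 > 0 and a = 3 in Z>0). Value: \frac{128525}{922383}.

Key step: t_0 = \frac{1}{3} here, and factor the ratio over Q (C = 1/3): negated roots = parameters.
Adjacent-term ratio: r(k) = 1 * (k-\frac{12}{11}) (k+3) / [(k+\frac{119}{22}) (k+1)] - rational; roots negated = parameters, x = 1, C = \frac{1}{3}.


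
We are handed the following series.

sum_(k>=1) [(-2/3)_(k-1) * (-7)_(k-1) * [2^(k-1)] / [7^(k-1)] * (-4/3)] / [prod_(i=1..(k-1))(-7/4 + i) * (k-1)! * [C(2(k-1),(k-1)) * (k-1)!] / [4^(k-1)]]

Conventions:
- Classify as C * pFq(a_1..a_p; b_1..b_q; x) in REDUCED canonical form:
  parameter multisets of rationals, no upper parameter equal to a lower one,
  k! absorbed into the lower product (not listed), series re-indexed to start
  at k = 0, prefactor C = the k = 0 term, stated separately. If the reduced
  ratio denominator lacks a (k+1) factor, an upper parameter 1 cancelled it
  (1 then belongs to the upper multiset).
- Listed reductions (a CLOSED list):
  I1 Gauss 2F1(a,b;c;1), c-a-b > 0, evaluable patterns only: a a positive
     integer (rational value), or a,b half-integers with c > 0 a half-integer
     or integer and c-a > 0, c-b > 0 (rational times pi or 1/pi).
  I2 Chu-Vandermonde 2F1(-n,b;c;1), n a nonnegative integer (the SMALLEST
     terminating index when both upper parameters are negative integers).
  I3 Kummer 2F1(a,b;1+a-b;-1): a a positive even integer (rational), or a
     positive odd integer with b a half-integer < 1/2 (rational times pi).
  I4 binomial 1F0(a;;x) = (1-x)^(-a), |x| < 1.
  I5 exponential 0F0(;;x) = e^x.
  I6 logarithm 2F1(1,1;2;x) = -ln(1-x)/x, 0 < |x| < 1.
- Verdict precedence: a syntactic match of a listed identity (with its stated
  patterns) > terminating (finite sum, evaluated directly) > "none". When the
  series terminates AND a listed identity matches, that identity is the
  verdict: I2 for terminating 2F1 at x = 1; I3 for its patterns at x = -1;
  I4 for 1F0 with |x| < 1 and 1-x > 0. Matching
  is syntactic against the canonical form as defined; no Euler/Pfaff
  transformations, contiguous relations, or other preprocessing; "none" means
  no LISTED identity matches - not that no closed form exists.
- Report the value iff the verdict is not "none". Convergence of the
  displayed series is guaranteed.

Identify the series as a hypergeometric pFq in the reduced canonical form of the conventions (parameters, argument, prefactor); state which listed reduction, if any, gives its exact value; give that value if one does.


Reduced: x = 2/7, 2F2, upper = {-7, -2/3}, lower = {-3/4, 1/2}, C = -4/3. Verdict: terminating - upper parameter -7 makes this a finite sum (last index 7), evaluated exactly. Its exact value is 42917704828637276/91404045731870235.

Structural cue: t_0 = -4/3 here, and the lower running product (prefactor -4/3) is a rising factorial.
Step ratio: r(k) = (2/7) * (k-7) (k-2/3) / [(k-3/4) (k+1/2) (k+1)] - poly over poly, x = (2/7) from leading terms; C = -4/3 at k = 0.


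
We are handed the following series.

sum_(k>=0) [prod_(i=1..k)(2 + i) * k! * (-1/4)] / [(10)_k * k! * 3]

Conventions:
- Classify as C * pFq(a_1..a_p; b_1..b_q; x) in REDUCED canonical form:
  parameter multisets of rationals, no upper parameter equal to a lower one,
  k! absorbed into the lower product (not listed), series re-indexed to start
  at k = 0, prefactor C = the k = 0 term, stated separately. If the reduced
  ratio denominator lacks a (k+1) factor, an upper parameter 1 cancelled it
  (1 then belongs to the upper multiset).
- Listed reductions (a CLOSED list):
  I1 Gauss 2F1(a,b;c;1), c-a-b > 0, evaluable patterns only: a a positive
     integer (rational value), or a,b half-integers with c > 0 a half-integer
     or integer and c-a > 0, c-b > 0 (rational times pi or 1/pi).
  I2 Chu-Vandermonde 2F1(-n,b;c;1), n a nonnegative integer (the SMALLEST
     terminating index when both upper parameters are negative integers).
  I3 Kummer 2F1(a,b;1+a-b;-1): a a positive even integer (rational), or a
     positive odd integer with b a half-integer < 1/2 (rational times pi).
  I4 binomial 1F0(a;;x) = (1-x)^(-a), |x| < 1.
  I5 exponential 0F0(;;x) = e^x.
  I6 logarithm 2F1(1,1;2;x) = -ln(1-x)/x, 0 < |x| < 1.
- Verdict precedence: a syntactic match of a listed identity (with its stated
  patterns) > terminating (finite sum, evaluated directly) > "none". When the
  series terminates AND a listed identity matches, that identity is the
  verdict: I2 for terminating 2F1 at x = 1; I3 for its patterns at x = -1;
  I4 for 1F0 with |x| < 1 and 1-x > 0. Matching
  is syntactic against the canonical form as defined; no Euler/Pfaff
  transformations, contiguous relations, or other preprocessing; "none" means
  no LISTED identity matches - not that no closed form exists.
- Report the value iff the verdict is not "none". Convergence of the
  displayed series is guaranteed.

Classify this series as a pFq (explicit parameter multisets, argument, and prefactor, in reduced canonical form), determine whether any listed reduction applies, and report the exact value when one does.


Prefactor -1/12, argument 1: 2F1 with upper {1, 3} over lower {10}. Verdict at x = 1: the Gauss summation I1 matches (x = 1: the Gamma ratio telescopes since c-a-b = 6 > 0 and a = 1 in Z>0). Its exact value is -1/8.

Key step: t_0 being -1/12, the factorial ratio (prefactor -1/12) (k+a-1)!/(a-1)! is a rising factorial (a)_k.
Consecutive-term ratio: r(k) = 1 * (k+1) (k+3) / [(k+10) (k+1)] - rational; roots negated = parameters, x = 1, C = -1/12.
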